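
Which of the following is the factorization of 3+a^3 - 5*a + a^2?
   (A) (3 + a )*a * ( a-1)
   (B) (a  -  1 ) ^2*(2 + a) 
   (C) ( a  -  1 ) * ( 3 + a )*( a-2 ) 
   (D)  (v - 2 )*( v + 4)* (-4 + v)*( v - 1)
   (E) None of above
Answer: E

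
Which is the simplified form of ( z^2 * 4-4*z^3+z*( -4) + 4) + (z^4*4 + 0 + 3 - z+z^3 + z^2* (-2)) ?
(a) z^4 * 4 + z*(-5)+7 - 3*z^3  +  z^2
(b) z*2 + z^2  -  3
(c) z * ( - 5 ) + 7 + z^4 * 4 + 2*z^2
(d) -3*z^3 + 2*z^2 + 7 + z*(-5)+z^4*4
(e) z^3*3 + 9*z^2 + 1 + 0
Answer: d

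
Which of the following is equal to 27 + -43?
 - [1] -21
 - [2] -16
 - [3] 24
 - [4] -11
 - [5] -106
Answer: 2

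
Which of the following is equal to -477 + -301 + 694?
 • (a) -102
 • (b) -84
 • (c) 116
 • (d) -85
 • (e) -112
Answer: b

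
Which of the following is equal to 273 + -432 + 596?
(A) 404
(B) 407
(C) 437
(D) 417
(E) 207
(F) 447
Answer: C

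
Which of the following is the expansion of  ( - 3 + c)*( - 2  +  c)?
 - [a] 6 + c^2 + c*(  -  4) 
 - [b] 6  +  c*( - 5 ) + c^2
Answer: b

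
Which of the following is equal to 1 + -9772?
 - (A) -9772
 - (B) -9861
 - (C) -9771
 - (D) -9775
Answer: C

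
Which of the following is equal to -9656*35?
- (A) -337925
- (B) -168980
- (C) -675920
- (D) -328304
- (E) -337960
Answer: E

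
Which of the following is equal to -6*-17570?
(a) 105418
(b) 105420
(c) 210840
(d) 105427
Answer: b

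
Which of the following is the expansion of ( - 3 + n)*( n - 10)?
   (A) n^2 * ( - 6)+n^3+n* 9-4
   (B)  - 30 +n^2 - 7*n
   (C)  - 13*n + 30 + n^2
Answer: C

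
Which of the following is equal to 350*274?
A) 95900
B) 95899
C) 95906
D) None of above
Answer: A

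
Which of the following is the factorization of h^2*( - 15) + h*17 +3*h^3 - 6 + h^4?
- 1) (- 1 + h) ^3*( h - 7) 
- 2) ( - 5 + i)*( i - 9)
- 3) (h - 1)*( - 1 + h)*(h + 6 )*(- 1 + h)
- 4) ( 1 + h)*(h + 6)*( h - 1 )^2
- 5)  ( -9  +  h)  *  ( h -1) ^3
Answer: 3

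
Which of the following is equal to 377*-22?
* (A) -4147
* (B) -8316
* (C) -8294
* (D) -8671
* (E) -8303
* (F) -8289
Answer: C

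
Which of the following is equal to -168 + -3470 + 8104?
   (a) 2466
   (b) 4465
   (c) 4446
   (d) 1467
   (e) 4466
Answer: e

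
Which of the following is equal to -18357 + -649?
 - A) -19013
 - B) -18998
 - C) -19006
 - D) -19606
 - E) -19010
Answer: C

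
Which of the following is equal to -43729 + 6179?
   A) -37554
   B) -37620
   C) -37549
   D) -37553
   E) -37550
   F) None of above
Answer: E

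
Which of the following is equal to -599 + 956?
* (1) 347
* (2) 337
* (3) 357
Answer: 3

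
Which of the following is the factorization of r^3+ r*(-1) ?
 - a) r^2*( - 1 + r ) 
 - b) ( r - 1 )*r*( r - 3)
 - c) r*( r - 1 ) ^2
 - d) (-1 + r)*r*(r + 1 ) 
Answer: d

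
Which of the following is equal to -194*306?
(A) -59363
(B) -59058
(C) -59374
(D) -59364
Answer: D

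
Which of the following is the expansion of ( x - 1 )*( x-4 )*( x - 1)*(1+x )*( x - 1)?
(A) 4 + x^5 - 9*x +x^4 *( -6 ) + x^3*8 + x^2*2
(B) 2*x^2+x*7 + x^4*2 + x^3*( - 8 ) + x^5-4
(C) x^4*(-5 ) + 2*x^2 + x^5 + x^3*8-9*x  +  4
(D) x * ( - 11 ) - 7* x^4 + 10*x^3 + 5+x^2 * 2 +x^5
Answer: A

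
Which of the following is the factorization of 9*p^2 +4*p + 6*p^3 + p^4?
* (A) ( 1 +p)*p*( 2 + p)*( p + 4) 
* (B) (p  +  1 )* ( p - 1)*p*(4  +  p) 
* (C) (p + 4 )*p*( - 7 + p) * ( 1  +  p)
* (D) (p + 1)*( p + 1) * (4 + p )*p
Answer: D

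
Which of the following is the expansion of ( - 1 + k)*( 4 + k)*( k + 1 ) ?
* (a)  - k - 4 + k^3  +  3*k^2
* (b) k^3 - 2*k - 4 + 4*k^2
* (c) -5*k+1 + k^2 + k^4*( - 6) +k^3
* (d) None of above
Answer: d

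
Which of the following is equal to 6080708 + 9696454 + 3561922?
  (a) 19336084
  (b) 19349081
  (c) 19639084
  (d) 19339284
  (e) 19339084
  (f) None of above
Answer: e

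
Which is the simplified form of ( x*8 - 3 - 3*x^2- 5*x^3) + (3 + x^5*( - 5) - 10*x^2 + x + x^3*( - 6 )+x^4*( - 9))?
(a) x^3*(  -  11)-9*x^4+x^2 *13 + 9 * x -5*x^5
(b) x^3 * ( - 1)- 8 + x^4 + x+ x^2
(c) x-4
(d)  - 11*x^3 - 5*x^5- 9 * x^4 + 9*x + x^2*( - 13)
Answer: d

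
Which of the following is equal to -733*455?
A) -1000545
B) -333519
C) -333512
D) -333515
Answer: D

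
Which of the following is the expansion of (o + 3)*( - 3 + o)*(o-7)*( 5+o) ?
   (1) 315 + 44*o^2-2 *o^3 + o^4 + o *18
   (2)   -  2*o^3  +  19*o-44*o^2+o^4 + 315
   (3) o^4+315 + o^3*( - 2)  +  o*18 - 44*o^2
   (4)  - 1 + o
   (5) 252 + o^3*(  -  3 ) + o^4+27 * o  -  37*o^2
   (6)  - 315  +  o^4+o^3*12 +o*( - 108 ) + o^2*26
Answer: 3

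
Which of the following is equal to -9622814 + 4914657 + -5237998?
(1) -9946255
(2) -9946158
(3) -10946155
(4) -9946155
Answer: 4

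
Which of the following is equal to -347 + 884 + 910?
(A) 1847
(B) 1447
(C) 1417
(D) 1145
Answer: B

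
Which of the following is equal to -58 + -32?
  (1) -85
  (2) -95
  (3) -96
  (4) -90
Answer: 4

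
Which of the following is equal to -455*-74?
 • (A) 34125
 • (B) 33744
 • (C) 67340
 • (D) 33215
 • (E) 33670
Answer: E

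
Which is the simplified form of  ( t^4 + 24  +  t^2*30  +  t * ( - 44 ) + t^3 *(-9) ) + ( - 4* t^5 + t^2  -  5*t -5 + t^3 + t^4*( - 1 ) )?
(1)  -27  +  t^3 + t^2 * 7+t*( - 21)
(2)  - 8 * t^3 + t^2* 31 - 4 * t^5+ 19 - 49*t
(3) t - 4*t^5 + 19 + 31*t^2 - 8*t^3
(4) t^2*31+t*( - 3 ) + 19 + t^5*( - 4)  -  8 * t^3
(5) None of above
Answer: 2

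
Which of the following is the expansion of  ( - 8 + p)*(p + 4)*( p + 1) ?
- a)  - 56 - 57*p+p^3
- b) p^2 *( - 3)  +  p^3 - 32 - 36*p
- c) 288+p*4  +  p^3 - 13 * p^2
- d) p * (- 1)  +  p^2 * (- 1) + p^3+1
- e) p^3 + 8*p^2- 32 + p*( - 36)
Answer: b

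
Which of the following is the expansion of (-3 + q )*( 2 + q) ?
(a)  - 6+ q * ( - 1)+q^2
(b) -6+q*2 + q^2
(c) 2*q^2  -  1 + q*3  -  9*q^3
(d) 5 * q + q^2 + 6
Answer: a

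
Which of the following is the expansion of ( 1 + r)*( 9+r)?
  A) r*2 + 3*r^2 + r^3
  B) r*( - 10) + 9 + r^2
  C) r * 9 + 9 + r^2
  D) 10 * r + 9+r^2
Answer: D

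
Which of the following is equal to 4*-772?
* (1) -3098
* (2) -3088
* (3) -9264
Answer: 2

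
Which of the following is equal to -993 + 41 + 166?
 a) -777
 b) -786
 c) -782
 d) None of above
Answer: b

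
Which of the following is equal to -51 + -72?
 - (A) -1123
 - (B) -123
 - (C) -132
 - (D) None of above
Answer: B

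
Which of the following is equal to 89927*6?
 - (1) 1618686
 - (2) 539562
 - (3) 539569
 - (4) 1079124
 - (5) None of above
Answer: 2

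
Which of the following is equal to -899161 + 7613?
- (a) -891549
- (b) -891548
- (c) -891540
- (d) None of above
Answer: b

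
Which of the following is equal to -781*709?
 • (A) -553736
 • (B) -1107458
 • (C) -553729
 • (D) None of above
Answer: C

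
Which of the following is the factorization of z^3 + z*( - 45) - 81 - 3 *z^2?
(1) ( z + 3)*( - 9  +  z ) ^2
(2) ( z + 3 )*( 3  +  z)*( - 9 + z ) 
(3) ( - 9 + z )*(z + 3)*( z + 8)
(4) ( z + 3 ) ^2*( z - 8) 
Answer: 2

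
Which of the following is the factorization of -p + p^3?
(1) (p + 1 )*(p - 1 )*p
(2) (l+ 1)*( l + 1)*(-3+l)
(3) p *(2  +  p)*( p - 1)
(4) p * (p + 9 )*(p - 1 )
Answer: 1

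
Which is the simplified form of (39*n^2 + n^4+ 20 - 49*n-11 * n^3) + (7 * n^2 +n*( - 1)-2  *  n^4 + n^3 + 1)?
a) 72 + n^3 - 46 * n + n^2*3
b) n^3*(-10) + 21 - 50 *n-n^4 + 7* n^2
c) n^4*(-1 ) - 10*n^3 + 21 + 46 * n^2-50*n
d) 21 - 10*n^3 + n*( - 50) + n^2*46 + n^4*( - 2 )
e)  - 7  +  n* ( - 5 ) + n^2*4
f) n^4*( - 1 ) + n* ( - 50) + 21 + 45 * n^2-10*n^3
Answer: c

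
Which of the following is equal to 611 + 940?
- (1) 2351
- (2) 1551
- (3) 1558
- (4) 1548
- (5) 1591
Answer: 2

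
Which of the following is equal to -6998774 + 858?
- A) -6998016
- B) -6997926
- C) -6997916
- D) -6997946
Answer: C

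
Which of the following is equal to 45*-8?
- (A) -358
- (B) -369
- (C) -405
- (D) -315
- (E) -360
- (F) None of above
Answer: E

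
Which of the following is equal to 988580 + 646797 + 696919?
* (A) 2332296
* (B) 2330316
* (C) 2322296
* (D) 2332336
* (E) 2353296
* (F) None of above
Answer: A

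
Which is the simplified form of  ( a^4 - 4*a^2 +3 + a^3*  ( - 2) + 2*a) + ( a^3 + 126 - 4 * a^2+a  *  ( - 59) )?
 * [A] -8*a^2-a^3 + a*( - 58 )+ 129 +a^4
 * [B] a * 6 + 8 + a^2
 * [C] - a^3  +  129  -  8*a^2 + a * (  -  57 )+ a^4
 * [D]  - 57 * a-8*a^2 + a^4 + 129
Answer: C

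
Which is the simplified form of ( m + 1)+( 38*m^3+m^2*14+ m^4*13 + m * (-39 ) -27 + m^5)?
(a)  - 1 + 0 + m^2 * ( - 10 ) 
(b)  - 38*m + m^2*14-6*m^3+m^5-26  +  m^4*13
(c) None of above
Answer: c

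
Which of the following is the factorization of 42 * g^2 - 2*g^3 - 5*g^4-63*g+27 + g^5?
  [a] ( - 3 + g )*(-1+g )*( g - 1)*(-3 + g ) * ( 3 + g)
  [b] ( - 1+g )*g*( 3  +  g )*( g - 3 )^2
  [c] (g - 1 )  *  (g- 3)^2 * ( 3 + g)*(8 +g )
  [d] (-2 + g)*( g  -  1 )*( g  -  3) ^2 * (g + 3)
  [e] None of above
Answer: a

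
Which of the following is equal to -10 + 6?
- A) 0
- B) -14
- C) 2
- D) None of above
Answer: D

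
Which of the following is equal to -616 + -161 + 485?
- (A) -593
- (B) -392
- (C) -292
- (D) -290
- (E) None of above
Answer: C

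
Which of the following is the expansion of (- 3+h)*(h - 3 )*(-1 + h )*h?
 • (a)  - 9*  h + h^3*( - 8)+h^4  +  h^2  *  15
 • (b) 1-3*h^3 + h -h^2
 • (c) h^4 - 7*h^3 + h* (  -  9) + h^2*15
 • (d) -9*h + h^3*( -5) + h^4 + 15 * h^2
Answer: c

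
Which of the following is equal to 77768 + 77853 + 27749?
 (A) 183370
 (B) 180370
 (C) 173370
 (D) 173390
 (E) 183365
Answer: A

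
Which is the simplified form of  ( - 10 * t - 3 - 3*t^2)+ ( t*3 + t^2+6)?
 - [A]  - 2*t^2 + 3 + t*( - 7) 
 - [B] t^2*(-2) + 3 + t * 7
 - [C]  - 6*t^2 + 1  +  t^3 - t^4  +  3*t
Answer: A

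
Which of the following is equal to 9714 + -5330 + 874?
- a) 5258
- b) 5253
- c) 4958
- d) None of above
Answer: a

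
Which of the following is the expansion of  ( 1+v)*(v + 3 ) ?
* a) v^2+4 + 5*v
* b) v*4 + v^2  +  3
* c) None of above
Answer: b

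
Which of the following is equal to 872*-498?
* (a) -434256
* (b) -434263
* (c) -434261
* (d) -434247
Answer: a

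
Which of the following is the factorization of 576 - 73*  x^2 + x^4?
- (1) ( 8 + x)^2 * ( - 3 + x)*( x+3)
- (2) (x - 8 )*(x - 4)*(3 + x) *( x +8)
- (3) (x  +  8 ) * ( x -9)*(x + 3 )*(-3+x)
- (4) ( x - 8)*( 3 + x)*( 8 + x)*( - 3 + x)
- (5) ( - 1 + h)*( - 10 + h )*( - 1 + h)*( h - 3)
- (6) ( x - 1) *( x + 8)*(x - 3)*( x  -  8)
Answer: 4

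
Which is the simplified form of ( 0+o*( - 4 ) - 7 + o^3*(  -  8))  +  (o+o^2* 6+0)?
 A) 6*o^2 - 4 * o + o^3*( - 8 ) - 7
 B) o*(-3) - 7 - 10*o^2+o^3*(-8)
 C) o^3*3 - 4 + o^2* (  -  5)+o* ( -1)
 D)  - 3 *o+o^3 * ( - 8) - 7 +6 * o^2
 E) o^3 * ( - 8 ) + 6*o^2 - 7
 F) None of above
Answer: D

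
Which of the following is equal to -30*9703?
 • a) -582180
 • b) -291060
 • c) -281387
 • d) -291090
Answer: d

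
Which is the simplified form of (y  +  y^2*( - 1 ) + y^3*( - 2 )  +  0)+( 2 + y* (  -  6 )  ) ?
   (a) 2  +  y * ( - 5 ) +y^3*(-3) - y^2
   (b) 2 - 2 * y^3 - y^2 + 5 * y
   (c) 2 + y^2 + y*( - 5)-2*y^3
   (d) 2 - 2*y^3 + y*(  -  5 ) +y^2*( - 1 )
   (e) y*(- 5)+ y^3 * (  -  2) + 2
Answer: d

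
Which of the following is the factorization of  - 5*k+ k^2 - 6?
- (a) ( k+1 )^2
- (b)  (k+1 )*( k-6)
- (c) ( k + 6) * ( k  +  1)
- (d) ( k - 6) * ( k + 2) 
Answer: b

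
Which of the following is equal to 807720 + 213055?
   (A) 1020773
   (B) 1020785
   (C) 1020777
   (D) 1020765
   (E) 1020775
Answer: E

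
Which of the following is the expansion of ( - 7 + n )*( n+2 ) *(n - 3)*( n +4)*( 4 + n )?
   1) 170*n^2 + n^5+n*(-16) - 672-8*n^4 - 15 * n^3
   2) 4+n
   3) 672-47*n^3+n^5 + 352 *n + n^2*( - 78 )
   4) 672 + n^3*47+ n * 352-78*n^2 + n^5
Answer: 3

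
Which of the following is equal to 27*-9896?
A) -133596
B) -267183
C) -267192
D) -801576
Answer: C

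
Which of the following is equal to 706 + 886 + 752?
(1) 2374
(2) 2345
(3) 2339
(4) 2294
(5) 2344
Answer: 5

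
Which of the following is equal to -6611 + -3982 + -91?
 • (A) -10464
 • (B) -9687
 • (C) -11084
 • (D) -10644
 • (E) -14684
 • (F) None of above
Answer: F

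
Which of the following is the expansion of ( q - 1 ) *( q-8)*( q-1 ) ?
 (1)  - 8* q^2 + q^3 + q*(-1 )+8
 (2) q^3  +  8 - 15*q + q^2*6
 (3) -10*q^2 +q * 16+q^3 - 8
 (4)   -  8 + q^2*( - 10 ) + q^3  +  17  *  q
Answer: 4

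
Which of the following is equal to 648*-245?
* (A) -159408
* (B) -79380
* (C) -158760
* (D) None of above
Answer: C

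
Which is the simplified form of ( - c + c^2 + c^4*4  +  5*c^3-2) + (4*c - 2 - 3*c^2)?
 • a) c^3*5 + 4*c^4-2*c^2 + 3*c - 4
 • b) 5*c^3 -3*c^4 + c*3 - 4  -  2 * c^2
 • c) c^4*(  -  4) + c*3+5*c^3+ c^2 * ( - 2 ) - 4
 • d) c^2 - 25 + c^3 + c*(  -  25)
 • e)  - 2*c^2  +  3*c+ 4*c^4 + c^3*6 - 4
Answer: a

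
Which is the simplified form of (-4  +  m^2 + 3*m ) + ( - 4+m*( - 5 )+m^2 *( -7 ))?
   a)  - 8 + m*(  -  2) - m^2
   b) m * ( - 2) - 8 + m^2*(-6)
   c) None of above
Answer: b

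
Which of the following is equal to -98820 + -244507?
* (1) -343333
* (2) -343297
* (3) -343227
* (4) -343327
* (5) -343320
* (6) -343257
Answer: 4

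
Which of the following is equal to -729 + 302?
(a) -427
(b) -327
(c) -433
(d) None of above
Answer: a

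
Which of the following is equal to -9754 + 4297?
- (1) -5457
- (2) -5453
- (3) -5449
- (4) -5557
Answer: 1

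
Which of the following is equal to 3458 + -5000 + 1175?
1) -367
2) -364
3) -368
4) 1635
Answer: 1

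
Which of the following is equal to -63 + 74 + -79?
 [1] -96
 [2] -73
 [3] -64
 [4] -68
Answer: 4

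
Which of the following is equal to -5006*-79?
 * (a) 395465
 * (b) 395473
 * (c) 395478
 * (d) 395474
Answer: d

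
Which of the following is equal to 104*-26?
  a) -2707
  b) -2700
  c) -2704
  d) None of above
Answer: c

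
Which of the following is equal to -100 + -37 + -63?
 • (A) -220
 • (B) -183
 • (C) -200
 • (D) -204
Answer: C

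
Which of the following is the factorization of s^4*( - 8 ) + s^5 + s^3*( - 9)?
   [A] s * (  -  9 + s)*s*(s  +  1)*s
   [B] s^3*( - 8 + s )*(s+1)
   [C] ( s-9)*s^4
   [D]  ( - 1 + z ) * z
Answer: A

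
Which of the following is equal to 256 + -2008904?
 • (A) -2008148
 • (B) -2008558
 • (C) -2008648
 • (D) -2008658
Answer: C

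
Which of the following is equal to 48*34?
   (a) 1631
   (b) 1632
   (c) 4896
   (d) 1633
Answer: b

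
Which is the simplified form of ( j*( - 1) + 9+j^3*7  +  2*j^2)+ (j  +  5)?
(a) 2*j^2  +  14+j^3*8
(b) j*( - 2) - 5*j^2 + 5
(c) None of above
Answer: c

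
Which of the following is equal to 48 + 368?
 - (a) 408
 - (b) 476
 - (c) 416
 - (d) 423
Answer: c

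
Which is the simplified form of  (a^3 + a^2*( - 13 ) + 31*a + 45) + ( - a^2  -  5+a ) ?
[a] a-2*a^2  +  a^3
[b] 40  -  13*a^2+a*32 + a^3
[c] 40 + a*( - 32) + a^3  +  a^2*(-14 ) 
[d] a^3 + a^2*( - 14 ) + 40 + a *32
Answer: d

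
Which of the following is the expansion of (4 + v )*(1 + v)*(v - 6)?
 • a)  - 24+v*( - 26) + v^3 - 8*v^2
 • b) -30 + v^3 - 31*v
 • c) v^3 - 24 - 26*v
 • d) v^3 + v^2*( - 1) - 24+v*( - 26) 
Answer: d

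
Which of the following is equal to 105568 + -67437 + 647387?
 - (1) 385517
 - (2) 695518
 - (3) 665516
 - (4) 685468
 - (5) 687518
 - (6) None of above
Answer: 6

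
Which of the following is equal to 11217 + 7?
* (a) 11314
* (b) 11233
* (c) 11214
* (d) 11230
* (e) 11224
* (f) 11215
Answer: e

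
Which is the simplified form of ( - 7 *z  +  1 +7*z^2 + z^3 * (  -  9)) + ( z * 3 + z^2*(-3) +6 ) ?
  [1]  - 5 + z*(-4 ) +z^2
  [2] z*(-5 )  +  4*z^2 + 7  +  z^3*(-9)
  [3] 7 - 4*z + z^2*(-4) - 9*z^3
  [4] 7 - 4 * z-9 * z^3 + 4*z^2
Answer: 4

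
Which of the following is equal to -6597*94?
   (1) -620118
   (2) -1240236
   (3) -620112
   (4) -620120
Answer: 1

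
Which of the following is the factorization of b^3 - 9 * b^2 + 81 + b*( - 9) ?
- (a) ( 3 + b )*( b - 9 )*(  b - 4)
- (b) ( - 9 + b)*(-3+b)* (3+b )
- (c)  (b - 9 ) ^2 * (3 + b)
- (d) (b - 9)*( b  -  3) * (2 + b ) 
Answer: b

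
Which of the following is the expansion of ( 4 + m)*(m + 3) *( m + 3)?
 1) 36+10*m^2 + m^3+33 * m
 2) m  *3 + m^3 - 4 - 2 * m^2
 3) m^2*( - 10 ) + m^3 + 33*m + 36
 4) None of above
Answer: 1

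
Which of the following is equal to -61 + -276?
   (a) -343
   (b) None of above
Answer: b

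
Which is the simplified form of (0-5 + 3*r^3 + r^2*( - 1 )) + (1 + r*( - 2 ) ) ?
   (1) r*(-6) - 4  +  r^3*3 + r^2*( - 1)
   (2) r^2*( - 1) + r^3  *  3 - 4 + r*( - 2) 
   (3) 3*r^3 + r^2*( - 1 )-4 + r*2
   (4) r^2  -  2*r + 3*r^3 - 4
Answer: 2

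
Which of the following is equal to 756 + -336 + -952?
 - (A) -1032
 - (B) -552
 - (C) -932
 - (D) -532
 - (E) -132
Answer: D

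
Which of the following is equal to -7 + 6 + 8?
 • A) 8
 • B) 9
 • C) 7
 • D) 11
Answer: C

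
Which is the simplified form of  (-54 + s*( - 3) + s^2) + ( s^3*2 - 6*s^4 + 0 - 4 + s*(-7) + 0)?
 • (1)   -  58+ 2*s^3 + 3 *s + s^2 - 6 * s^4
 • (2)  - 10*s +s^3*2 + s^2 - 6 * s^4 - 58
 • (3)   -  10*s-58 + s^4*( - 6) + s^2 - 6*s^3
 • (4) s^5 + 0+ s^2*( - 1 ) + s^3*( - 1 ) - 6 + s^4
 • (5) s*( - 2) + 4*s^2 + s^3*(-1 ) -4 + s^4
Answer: 2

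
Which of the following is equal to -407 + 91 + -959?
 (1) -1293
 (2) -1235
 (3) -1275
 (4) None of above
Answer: 3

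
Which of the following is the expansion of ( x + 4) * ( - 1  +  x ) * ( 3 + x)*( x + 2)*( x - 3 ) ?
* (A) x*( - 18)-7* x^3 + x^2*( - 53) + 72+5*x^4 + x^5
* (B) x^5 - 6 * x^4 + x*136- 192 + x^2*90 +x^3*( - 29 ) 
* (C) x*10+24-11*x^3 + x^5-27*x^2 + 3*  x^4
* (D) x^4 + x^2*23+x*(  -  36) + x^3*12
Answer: A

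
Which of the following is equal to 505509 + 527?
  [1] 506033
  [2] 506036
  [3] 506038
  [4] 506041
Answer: 2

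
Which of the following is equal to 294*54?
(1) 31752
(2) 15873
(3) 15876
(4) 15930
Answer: 3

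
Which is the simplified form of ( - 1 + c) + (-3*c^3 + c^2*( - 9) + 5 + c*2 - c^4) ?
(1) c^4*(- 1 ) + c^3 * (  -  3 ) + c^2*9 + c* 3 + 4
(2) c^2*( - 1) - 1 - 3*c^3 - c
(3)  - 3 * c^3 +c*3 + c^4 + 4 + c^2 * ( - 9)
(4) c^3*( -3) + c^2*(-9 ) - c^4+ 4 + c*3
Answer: 4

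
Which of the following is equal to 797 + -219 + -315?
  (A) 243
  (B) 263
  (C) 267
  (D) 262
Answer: B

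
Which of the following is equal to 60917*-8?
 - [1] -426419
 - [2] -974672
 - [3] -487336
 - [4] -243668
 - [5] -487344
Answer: 3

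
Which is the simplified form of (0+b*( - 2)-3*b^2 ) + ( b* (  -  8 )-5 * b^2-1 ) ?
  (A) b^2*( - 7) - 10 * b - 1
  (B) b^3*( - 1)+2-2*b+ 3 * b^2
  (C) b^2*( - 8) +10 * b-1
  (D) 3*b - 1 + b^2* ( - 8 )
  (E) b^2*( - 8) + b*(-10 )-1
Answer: E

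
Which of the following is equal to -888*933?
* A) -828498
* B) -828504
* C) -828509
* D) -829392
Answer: B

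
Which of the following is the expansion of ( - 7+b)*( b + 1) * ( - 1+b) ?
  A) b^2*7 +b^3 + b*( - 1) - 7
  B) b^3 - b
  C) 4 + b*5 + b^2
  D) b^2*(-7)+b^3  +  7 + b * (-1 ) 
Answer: D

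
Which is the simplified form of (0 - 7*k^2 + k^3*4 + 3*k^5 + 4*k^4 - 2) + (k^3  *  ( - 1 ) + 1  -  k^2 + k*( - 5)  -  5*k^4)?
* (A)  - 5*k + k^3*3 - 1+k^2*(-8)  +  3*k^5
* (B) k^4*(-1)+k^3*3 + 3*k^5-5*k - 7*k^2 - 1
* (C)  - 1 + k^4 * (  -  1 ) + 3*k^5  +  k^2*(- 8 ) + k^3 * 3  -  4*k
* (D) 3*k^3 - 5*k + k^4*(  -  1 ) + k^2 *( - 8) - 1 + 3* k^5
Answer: D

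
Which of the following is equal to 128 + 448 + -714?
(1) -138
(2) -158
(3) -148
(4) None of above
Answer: 1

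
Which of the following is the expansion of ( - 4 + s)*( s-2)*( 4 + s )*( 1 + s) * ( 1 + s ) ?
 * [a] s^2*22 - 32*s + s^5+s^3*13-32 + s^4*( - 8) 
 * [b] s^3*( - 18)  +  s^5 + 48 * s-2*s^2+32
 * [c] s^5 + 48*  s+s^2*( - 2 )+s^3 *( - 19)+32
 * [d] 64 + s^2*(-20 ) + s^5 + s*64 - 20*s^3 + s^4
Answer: c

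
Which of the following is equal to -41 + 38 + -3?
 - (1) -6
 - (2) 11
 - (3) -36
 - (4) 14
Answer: 1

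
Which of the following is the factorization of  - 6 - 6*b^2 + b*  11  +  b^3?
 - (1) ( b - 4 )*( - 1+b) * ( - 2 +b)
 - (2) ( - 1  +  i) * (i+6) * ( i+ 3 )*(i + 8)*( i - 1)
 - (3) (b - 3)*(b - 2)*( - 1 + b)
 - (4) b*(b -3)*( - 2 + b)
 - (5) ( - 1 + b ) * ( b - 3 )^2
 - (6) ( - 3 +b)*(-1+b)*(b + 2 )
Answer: 3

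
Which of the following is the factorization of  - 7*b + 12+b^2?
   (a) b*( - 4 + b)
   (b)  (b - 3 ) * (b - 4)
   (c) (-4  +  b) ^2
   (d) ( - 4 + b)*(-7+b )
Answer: b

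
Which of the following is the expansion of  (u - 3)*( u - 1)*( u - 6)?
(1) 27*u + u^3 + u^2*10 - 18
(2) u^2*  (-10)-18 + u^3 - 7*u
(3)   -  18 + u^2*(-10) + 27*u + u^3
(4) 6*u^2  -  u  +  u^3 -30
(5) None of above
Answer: 3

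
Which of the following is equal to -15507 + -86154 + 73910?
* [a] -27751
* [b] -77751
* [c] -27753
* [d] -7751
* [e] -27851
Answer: a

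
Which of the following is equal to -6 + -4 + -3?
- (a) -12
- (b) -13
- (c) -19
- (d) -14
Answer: b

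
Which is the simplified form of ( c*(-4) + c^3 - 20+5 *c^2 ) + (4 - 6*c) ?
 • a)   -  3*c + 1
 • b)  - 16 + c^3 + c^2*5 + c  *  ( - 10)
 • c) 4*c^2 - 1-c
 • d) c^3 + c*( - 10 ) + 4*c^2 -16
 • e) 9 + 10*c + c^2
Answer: b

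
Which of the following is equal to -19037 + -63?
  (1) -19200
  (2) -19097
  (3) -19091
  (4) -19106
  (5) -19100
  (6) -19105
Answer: 5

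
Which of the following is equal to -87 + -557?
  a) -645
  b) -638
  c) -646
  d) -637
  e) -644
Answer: e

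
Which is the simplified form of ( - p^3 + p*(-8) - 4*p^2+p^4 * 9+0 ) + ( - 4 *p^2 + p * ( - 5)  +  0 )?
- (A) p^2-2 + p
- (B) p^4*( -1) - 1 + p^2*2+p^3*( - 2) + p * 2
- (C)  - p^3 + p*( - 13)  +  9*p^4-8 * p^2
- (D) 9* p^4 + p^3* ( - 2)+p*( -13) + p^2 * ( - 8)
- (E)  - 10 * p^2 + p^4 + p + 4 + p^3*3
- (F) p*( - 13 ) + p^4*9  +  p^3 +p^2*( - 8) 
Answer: C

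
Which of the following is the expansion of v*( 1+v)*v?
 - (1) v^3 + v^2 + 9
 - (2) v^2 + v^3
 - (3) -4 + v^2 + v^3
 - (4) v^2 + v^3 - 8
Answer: 2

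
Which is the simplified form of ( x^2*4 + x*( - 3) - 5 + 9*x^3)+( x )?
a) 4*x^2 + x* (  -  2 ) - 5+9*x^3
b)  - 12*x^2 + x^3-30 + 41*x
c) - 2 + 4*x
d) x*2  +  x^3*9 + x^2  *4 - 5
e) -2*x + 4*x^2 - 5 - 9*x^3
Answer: a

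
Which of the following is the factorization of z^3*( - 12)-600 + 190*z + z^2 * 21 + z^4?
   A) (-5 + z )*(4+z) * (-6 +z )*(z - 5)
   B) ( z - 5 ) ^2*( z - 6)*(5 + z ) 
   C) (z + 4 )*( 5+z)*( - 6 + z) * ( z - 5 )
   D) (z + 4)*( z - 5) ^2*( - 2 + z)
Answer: A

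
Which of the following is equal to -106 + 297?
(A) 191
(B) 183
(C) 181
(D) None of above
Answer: A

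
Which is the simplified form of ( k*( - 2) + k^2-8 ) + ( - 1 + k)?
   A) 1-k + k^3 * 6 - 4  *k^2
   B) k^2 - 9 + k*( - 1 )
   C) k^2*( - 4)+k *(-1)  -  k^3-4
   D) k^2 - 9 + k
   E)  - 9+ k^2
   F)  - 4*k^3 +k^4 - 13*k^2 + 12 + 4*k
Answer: B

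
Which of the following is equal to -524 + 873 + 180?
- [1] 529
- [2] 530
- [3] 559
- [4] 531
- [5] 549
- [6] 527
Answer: 1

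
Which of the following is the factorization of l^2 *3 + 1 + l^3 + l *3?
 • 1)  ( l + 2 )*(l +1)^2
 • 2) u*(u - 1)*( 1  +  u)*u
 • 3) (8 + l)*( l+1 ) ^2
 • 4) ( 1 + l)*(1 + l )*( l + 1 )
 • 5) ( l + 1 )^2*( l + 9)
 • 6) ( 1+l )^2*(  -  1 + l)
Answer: 4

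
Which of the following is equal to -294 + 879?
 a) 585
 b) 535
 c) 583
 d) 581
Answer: a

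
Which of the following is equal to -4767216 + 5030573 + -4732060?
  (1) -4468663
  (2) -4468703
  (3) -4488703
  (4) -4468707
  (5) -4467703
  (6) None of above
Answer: 2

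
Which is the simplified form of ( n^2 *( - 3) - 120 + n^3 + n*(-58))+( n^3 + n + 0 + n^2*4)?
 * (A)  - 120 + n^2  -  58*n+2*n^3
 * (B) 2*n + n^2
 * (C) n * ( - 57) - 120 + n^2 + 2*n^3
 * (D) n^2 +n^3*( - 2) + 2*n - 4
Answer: C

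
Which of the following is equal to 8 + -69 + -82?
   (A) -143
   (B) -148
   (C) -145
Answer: A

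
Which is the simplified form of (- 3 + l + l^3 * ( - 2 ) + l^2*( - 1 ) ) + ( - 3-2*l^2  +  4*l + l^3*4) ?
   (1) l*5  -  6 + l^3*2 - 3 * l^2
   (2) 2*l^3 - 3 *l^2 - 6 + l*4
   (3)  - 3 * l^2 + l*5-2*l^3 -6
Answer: 1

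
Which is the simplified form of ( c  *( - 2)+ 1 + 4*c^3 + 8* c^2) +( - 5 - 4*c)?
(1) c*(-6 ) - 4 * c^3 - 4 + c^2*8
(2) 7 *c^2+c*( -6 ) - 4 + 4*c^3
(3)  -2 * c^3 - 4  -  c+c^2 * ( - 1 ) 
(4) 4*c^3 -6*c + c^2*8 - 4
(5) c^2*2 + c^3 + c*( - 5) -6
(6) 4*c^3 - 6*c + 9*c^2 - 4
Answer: 4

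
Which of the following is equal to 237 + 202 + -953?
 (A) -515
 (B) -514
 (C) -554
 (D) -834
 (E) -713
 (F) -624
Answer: B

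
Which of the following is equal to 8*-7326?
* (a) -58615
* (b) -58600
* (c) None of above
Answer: c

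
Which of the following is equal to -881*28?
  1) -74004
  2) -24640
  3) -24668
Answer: 3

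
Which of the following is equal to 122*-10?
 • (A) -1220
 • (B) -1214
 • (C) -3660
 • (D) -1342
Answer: A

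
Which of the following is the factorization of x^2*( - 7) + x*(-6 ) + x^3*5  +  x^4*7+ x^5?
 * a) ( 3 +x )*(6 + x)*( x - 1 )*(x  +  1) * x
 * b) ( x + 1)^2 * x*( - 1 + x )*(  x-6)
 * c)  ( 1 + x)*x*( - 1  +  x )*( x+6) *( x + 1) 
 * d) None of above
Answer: c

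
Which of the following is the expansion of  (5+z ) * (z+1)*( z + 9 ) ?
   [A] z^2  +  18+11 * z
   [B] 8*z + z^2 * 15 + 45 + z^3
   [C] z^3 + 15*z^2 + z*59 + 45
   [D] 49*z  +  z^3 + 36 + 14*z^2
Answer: C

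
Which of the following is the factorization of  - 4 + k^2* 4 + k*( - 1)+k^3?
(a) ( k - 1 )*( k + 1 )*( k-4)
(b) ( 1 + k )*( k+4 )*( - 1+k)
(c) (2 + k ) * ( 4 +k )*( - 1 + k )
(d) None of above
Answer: b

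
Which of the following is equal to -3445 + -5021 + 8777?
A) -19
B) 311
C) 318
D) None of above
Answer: B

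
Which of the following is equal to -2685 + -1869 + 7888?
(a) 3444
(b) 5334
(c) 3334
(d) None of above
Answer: c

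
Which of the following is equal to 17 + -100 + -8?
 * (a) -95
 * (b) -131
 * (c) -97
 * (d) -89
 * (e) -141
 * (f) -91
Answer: f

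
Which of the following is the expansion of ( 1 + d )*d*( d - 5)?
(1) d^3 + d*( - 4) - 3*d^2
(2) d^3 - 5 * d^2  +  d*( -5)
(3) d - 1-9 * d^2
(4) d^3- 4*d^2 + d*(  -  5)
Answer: 4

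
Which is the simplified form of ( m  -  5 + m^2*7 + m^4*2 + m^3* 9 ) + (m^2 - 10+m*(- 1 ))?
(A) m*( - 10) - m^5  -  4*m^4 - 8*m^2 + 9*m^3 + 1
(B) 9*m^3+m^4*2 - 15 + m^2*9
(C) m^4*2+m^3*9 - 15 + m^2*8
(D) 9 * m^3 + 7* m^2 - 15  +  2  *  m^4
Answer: C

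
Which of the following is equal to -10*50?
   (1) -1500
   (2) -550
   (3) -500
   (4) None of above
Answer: 3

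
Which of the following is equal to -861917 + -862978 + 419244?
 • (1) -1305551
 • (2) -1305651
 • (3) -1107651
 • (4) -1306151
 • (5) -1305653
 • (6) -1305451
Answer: 2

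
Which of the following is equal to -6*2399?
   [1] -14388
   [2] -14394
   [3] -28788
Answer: 2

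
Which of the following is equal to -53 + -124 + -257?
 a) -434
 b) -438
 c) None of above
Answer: a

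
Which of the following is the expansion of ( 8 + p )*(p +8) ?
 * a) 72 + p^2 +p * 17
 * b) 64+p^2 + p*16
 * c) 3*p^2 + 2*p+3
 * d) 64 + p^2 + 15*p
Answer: b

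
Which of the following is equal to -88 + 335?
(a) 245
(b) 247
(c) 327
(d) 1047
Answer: b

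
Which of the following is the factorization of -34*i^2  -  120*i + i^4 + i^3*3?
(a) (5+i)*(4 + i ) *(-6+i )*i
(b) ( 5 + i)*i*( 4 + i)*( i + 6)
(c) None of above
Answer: a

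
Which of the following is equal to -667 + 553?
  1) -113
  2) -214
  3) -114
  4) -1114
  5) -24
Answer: 3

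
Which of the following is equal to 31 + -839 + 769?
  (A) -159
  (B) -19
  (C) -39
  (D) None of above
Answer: C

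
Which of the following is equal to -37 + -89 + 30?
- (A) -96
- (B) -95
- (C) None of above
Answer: A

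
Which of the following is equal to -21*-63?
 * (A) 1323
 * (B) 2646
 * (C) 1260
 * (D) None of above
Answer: A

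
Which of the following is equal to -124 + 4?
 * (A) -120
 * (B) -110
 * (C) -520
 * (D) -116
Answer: A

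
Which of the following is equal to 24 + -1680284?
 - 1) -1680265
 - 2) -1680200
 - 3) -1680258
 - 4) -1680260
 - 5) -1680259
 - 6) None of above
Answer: 4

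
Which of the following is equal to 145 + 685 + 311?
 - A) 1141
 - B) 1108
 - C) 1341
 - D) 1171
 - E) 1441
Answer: A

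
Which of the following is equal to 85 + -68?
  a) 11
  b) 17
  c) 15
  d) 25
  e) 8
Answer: b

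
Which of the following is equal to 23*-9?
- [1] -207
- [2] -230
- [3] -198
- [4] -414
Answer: 1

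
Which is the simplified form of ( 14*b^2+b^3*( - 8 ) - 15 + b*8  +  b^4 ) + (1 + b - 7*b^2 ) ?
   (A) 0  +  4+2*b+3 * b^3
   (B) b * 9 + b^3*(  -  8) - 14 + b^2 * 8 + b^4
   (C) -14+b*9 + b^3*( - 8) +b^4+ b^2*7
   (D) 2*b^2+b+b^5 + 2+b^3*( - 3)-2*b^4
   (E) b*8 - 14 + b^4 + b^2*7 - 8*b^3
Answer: C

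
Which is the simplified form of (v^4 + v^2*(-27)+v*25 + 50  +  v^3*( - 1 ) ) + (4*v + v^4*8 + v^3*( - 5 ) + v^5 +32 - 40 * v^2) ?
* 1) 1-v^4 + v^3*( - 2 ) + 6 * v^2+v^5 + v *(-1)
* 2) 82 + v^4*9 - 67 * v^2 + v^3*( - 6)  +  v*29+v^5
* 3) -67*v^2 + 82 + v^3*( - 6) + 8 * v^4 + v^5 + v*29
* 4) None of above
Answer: 2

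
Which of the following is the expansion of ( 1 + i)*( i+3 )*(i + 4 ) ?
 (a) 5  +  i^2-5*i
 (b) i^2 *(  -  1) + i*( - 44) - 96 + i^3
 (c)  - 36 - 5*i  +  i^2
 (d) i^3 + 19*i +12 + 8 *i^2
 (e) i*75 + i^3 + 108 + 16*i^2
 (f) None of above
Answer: d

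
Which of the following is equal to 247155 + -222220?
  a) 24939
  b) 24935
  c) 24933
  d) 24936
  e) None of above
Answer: b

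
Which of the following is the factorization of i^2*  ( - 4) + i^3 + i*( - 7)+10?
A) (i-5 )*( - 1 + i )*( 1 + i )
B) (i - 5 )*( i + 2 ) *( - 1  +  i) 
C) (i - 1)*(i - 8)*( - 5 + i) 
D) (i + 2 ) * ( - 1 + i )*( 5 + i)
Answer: B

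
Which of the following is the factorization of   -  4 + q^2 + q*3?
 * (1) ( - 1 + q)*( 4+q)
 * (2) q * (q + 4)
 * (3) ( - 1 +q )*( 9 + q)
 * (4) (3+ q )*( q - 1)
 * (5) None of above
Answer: 1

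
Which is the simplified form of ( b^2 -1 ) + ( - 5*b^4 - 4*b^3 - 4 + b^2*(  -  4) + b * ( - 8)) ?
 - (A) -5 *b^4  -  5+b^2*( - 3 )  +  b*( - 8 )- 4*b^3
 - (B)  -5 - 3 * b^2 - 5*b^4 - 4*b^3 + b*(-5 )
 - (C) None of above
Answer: A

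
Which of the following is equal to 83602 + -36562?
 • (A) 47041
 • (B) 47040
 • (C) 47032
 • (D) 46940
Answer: B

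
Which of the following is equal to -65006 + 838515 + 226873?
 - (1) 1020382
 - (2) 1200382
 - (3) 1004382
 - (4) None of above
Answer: 4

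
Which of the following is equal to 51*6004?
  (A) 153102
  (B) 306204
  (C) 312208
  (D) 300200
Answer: B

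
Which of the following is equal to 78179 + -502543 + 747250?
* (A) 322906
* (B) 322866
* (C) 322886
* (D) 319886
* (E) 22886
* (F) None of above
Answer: C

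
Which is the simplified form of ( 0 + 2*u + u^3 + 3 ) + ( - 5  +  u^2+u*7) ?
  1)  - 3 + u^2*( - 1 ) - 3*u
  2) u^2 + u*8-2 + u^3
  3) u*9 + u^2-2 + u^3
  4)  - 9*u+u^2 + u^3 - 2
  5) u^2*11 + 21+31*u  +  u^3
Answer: 3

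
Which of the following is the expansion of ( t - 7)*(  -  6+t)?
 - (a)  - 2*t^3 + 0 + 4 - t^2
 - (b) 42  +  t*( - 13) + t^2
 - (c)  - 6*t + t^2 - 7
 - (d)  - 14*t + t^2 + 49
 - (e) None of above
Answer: b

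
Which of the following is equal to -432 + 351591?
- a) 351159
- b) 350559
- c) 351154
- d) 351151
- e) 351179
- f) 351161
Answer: a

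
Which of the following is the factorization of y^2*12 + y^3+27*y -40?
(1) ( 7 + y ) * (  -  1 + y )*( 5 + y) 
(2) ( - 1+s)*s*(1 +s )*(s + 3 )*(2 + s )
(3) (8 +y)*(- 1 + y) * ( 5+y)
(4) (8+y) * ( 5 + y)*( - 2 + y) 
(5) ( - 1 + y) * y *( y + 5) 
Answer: 3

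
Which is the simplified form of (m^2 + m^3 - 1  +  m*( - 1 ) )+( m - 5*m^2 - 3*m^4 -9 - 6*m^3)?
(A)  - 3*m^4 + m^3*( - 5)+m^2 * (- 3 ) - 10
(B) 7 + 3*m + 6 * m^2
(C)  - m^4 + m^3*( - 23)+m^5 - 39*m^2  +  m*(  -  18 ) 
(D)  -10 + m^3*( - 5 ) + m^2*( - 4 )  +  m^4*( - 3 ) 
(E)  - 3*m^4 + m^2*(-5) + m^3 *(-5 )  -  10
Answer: D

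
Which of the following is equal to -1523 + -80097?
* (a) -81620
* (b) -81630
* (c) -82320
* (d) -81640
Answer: a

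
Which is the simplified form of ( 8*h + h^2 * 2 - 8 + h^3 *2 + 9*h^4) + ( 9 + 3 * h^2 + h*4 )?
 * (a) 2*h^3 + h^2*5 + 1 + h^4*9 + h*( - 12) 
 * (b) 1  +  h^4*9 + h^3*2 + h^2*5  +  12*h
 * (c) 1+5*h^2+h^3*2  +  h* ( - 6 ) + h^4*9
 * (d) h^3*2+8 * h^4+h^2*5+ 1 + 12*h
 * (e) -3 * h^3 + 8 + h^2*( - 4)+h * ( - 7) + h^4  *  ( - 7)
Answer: b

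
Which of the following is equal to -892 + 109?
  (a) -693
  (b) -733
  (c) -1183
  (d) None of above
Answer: d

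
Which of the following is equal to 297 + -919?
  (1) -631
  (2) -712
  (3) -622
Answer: 3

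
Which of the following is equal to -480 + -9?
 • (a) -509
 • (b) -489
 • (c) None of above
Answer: b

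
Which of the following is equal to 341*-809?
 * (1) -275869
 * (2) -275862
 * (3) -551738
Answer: 1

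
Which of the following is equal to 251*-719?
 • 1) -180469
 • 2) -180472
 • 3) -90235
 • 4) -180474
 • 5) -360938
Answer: 1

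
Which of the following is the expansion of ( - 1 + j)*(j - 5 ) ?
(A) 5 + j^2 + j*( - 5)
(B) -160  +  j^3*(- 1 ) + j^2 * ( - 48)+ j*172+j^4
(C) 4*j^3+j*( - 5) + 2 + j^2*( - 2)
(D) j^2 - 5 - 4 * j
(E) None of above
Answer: E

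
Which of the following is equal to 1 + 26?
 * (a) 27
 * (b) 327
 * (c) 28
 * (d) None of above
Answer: a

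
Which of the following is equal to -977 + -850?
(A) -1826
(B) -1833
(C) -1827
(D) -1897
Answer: C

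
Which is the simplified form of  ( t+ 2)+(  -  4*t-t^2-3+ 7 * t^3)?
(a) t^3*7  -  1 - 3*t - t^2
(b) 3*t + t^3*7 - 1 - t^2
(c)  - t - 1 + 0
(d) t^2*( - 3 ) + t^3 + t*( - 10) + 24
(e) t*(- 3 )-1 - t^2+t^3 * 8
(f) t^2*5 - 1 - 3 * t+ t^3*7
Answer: a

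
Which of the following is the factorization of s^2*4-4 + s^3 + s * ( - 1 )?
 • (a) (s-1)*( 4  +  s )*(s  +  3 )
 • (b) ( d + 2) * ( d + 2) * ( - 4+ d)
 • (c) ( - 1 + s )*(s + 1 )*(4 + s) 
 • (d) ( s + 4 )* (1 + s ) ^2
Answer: c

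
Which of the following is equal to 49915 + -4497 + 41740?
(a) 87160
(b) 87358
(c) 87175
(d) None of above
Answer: d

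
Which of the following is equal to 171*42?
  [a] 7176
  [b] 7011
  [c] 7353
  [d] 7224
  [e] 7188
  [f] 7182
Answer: f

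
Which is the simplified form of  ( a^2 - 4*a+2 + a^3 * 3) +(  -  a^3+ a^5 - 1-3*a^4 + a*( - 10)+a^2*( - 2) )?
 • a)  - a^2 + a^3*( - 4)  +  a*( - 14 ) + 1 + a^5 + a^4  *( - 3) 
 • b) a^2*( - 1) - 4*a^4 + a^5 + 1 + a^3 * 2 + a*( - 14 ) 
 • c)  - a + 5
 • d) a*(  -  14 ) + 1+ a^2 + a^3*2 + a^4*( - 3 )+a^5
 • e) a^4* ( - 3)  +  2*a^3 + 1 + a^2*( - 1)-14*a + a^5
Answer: e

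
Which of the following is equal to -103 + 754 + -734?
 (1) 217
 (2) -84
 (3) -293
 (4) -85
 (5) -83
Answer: 5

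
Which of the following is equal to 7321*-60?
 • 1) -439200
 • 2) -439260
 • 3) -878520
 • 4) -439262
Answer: 2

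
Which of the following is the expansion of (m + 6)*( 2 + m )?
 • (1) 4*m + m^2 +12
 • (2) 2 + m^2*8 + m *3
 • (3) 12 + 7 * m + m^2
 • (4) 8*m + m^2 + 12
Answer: 4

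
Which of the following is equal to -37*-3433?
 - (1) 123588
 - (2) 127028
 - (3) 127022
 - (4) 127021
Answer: 4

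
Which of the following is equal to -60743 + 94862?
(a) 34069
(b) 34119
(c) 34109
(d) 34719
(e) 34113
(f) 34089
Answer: b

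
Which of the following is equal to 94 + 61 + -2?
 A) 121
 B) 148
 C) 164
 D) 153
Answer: D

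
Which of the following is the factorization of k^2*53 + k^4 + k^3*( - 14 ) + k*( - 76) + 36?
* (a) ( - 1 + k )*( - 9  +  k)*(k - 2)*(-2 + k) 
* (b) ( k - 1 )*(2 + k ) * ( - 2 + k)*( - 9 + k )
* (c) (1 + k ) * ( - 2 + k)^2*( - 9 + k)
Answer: a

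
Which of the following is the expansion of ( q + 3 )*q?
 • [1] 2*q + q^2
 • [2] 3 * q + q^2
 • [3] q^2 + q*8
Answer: 2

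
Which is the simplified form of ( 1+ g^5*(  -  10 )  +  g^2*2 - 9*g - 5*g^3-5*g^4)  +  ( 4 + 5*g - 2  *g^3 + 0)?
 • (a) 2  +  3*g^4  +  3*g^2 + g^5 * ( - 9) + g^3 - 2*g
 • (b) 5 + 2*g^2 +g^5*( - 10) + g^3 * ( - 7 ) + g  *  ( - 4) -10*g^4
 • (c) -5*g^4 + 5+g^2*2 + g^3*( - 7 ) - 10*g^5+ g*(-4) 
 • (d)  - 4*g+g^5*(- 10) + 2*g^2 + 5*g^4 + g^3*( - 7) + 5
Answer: c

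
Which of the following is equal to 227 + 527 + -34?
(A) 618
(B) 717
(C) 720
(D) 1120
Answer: C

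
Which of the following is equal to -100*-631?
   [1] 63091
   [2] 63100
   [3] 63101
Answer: 2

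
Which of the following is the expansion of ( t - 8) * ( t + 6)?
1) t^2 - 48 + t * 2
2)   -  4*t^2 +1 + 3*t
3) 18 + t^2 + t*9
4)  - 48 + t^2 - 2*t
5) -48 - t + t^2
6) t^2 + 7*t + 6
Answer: 4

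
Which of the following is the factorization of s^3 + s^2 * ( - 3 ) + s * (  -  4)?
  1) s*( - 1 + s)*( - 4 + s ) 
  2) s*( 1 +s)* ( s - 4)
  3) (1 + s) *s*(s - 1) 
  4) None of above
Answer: 2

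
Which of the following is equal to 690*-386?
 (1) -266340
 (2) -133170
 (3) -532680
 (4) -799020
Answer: 1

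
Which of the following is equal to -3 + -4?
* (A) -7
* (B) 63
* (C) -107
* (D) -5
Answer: A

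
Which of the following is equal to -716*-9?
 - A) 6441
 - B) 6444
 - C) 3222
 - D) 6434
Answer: B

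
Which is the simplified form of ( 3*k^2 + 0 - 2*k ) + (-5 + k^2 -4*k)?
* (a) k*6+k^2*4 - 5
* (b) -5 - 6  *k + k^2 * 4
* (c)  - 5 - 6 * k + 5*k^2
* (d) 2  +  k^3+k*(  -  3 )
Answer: b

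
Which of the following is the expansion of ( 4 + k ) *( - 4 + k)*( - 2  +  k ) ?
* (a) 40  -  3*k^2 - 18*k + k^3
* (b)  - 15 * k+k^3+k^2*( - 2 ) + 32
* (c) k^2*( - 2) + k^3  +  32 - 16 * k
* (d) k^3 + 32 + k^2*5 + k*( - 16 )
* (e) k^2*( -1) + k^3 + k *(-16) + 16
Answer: c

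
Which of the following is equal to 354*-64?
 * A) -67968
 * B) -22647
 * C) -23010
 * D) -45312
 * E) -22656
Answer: E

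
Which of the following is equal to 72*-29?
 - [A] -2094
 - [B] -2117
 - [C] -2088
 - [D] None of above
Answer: C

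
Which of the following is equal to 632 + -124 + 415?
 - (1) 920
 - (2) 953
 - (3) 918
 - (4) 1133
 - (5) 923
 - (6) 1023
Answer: 5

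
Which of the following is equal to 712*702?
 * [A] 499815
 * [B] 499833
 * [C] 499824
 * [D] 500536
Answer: C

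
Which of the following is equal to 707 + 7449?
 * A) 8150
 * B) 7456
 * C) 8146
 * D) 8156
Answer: D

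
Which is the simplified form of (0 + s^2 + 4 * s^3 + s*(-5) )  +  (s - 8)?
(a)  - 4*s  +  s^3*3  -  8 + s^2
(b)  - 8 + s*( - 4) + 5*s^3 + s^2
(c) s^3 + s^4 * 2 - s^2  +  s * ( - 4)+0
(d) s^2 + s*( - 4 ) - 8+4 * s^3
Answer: d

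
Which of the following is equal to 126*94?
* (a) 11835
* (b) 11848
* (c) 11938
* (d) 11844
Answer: d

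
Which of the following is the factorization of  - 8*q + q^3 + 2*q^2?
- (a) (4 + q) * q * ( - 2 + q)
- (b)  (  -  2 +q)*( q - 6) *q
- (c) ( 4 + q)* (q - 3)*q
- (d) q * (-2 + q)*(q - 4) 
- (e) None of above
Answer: a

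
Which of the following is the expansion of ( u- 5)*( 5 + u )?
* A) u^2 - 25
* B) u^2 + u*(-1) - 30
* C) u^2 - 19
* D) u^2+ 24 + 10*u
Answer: A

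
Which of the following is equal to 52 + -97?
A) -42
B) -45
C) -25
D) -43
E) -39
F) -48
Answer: B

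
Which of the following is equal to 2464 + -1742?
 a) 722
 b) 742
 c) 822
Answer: a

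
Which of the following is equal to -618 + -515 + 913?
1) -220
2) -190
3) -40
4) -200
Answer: 1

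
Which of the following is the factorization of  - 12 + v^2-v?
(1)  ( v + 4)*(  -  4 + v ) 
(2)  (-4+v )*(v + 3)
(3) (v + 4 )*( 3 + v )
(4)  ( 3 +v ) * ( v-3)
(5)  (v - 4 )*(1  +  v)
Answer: 2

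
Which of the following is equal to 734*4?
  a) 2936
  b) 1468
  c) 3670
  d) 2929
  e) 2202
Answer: a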